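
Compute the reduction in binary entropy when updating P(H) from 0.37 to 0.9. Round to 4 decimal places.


H_before = -p*log2(p) - (1-p)*log2(1-p) for p=0.37: 0.9507
H_after for p=0.9: 0.469
Reduction = 0.9507 - 0.469 = 0.4817

0.4817


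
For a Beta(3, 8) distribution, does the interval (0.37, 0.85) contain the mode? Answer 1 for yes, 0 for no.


Mode of Beta(a,b) = (a-1)/(a+b-2)
= (3-1)/(3+8-2) = 0.2222
Check: 0.37 <= 0.2222 <= 0.85?
Result: 0

0


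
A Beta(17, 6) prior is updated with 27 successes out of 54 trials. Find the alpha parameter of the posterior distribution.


In the Beta-Binomial conjugate update:
alpha_post = alpha_prior + successes
= 17 + 27
= 44

44


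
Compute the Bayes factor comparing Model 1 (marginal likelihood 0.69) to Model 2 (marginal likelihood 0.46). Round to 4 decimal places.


BF12 = marginal likelihood of M1 / marginal likelihood of M2
= 0.69/0.46
= 1.5

1.5


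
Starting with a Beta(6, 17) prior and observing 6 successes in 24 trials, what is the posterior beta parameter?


Posterior beta = prior beta + failures
Failures = 24 - 6 = 18
beta_post = 17 + 18 = 35

35


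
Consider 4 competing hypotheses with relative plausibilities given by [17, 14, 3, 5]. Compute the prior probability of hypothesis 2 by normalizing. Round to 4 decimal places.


Sum of weights = 17 + 14 + 3 + 5 = 39
Normalized prior for H2 = 14 / 39
= 0.359

0.359


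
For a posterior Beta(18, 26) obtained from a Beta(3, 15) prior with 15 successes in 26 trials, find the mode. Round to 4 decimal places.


Mode = (alpha - 1) / (alpha + beta - 2)
= 17 / 42
= 0.4048

0.4048


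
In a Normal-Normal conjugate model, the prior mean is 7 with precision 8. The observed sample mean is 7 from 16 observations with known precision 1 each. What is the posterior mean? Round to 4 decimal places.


Posterior precision = tau0 + n*tau = 8 + 16*1 = 24
Posterior mean = (tau0*mu0 + n*tau*xbar) / posterior_precision
= (8*7 + 16*1*7) / 24
= 168 / 24 = 7.0

7.0


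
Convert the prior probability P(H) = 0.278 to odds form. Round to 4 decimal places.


P(not H) = 1 - 0.278 = 0.722
Odds = 0.278 / 0.722 = 0.385

0.385


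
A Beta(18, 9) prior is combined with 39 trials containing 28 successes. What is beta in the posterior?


In conjugate updating:
beta_posterior = beta_prior + (n - k)
= 9 + (39 - 28)
= 9 + 11 = 20

20


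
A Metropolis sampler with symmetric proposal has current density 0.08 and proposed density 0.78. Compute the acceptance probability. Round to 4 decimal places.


For symmetric proposals, acceptance = min(1, pi(x*)/pi(x))
= min(1, 0.78/0.08)
= min(1, 9.75) = 1.0

1.0


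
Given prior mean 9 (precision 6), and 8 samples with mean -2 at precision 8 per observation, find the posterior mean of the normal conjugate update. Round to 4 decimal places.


The posterior mean is a precision-weighted average of prior and data.
Post. prec. = 6 + 64 = 70
Post. mean = (54 + -128)/70 = -74/70 = -1.0571

-1.0571


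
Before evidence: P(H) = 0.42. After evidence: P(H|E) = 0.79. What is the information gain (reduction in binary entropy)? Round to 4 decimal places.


Prior entropy = 0.9815
Posterior entropy = 0.7415
Information gain = 0.9815 - 0.7415 = 0.24

0.24


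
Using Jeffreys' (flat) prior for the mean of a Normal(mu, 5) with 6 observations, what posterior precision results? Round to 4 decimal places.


Flat prior means prior precision is 0.
Posterior precision = n / sigma^2 = 6/5 = 1.2

1.2


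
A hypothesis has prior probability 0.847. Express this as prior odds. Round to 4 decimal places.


Odds = P(H) / P(not H) = 0.847 / 0.153
= 5.5359

5.5359


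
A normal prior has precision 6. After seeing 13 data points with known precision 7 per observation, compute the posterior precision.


In the conjugate normal model, precisions add:
tau_posterior = tau_prior + n * tau_data
= 6 + 13*7 = 97

97


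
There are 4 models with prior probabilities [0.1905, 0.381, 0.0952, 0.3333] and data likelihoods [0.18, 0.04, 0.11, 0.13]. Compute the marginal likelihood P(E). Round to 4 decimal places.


P(E) = sum over models of P(M_i) * P(E|M_i)
= 0.1905*0.18 + 0.381*0.04 + 0.0952*0.11 + 0.3333*0.13
= 0.1033

0.1033


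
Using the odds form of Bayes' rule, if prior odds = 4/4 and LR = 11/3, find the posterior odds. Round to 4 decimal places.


Bayes' rule in odds form: posterior odds = prior odds * LR
= (4 * 11) / (4 * 3)
= 44/12 = 3.6667

3.6667


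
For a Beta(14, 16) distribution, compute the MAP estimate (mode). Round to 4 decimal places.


MAP = mode = (a-1)/(a+b-2)
= (14-1)/(14+16-2)
= 13/28 = 0.4643

0.4643


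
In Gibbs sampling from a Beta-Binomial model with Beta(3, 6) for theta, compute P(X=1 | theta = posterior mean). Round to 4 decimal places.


Posterior mean = alpha/(alpha+beta) = 3/9 = 0.3333
P(X=1|theta=mean) = theta = 0.3333

0.3333


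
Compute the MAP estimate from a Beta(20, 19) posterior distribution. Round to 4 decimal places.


MAP = mode of Beta distribution
= (alpha - 1)/(alpha + beta - 2)
= (20-1)/(20+19-2)
= 19/37 = 0.5135

0.5135


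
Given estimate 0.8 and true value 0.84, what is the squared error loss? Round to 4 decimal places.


Squared error = (estimate - true)^2
Difference = -0.04
Loss = -0.04^2 = 0.0016

0.0016


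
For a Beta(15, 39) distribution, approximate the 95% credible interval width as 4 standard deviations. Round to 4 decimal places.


Variance of Beta(a,b) = ab / ((a+b)^2 * (a+b+1))
= 15*39 / ((54)^2 * 55)
= 0.0036
SD = sqrt(0.0036) = 0.0604
Width = 4 * SD = 0.2416

0.2416


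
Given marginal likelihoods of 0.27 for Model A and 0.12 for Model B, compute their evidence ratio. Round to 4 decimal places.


Ratio = ML(A) / ML(B) = 0.27/0.12
= 2.25

2.25


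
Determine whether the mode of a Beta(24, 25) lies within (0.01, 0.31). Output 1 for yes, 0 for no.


First find the mode: (a-1)/(a+b-2) = 0.4894
Is 0.4894 in (0.01, 0.31)? 0

0


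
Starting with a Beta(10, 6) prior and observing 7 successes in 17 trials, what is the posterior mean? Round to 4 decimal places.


Posterior parameters: alpha = 10 + 7 = 17
beta = 6 + 10 = 16
Posterior mean = alpha / (alpha + beta) = 17 / 33
= 0.5152

0.5152


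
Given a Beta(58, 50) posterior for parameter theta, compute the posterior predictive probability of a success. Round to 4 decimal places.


For a Beta-Bernoulli model, the predictive probability is the mean:
P(success) = 58/(58+50) = 58/108 = 0.537

0.537


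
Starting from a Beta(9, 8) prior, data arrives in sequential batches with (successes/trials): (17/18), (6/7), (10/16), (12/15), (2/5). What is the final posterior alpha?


In sequential Bayesian updating, we sum all successes.
Total successes = 47
Final alpha = 9 + 47 = 56

56


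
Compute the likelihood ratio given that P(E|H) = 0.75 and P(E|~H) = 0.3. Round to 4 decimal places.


LR = P(E|H) / P(E|~H)
= 0.75 / 0.3 = 2.5

2.5


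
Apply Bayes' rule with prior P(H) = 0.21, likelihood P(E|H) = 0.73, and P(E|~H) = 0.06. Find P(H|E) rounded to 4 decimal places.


Step 1: Compute marginal P(E) = P(E|H)P(H) + P(E|~H)P(~H)
= 0.73*0.21 + 0.06*0.79 = 0.2007
Step 2: P(H|E) = P(E|H)P(H)/P(E) = 0.1533/0.2007
= 0.7638

0.7638


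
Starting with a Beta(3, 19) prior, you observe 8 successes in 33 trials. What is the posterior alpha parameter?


For a Beta-Binomial conjugate model:
Posterior alpha = prior alpha + number of successes
= 3 + 8 = 11

11


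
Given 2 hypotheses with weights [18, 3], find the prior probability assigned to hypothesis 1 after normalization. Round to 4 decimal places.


To normalize, divide each weight by the sum of all weights.
Sum = 21
Prior(H1) = 18/21 = 0.8571

0.8571


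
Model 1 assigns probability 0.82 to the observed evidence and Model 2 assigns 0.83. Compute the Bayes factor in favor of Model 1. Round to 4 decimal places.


BF = P(data|M1) / P(data|M2)
= 0.82 / 0.83 = 0.988

0.988


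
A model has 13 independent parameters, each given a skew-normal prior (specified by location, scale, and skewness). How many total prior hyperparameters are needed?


Each skew-normal prior needs 3 hyperparameters (location, scale, and skewness).
Total = 3 * 13 = 39

39


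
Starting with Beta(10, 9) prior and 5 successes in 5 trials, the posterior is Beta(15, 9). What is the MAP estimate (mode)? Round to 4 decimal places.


The mode of Beta(a, b) when a > 1 and b > 1 is (a-1)/(a+b-2)
= (15 - 1) / (15 + 9 - 2)
= 14 / 22
= 0.6364

0.6364


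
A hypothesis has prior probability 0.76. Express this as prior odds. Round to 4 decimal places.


Odds = P(H) / P(not H) = 0.76 / 0.24
= 3.1667

3.1667


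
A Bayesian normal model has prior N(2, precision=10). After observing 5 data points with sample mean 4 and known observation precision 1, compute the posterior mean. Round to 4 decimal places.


Posterior mean = (prior_precision * prior_mean + n * data_precision * data_mean) / (prior_precision + n * data_precision)
Numerator = 10*2 + 5*1*4 = 40
Denominator = 10 + 5*1 = 15
Posterior mean = 2.6667

2.6667


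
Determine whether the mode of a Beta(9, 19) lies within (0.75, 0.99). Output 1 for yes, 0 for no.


First find the mode: (a-1)/(a+b-2) = 0.3077
Is 0.3077 in (0.75, 0.99)? 0

0


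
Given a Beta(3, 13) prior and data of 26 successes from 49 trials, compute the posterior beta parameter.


Number of failures = 49 - 26 = 23
Posterior beta = 13 + 23 = 36

36


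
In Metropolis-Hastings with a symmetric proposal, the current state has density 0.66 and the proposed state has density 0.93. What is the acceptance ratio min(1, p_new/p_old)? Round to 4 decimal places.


Ratio = p_new / p_old = 0.93 / 0.66 = 1.4091
Acceptance = min(1, 1.4091) = 1.0

1.0


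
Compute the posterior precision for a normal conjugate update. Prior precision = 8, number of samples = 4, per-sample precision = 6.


tau_post = tau_0 + n * tau
= 8 + 4 * 6 = 32

32


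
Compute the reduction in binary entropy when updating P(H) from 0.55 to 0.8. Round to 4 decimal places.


H_before = -p*log2(p) - (1-p)*log2(1-p) for p=0.55: 0.9928
H_after for p=0.8: 0.7219
Reduction = 0.9928 - 0.7219 = 0.2708

0.2708


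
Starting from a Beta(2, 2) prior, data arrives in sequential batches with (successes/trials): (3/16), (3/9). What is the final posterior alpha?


In sequential Bayesian updating, we sum all successes.
Total successes = 6
Final alpha = 2 + 6 = 8

8


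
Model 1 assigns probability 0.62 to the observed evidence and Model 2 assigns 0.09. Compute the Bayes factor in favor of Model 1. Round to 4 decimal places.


BF = P(data|M1) / P(data|M2)
= 0.62 / 0.09 = 6.8889

6.8889


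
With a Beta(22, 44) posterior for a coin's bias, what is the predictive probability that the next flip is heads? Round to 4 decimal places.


The predictive probability equals the posterior mean.
P(next = heads) = alpha / (alpha + beta)
= 22 / 66 = 0.3333

0.3333


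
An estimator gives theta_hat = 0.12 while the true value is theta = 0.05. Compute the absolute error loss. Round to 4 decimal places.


The absolute error loss is |theta_hat - theta|
= |0.12 - 0.05|
= 0.07

0.07


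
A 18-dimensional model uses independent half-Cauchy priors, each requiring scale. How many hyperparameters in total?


Per parameter: 1 (scale).
Total = 18 * 1 = 18

18


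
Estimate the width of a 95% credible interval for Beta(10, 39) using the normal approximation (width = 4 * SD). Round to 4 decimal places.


For Beta(a,b): Var = ab/((a+b)^2(a+b+1))
Var = 0.0032, SD = 0.057
Approximate 95% CI width = 4 * 0.057 = 0.228

0.228


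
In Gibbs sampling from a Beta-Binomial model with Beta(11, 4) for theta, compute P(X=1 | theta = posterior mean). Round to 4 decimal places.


Posterior mean = alpha/(alpha+beta) = 11/15 = 0.7333
P(X=1|theta=mean) = theta = 0.7333

0.7333


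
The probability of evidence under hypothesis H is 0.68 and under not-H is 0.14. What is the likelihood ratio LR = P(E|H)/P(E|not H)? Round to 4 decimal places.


LR = 0.68 / 0.14
= 4.8571

4.8571


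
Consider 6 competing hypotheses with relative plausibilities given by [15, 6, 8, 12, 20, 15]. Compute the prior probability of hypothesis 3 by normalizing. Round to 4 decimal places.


Sum of weights = 15 + 6 + 8 + 12 + 20 + 15 = 76
Normalized prior for H3 = 8 / 76
= 0.1053

0.1053


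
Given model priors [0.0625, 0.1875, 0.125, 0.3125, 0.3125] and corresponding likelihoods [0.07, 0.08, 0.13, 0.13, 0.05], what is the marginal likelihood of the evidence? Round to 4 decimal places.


P(E) = sum_i P(M_i) P(E|M_i)
= 0.0044 + 0.015 + 0.0163 + 0.0406 + 0.0156
= 0.0919

0.0919


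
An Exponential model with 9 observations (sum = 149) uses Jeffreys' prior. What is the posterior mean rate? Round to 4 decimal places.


Posterior Gamma(9, 149)
E[lambda] = 9/149 = 0.0604

0.0604


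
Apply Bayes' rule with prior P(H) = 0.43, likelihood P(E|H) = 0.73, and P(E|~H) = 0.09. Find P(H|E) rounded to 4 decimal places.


Step 1: Compute marginal P(E) = P(E|H)P(H) + P(E|~H)P(~H)
= 0.73*0.43 + 0.09*0.57 = 0.3652
Step 2: P(H|E) = P(E|H)P(H)/P(E) = 0.3139/0.3652
= 0.8595

0.8595


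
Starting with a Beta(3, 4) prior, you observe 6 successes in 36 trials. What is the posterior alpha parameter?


For a Beta-Binomial conjugate model:
Posterior alpha = prior alpha + number of successes
= 3 + 6 = 9

9


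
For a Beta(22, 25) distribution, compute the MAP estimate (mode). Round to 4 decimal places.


MAP = mode = (a-1)/(a+b-2)
= (22-1)/(22+25-2)
= 21/45 = 0.4667

0.4667


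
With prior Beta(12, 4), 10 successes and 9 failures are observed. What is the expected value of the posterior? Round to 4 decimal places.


Posterior = Beta(22, 13)
E[theta] = alpha/(alpha+beta)
= 22/35 = 0.6286

0.6286


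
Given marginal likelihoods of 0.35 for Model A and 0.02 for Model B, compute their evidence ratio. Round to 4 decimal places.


Ratio = ML(A) / ML(B) = 0.35/0.02
= 17.5

17.5


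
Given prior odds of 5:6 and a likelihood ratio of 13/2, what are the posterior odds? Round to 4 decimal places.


Posterior odds = prior odds * LR
Prior odds = 5/6 = 0.8333
LR = 13/2 = 6.5
Posterior odds = 0.8333 * 6.5 = 5.4167

5.4167


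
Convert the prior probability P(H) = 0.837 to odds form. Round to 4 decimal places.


P(not H) = 1 - 0.837 = 0.163
Odds = 0.837 / 0.163 = 5.135

5.135


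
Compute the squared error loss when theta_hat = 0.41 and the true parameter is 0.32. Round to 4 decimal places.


L = (theta_hat - theta_true)^2
= (0.41 - 0.32)^2
= 0.09^2 = 0.0081

0.0081


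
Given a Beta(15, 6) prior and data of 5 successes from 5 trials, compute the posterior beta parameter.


Number of failures = 5 - 5 = 0
Posterior beta = 6 + 0 = 6

6


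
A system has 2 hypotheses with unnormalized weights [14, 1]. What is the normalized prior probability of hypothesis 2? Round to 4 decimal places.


The normalized prior is the weight divided by the total.
Total weight = 15
P(H2) = 1 / 15 = 0.0667

0.0667


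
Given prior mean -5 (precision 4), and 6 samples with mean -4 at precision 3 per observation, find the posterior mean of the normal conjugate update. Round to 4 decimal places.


The posterior mean is a precision-weighted average of prior and data.
Post. prec. = 4 + 18 = 22
Post. mean = (-20 + -72)/22 = -92/22 = -4.1818

-4.1818


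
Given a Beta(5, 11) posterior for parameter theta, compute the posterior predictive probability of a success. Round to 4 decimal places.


For a Beta-Bernoulli model, the predictive probability is the mean:
P(success) = 5/(5+11) = 5/16 = 0.3125

0.3125


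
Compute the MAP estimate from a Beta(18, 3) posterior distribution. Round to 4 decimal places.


MAP = mode of Beta distribution
= (alpha - 1)/(alpha + beta - 2)
= (18-1)/(18+3-2)
= 17/19 = 0.8947

0.8947


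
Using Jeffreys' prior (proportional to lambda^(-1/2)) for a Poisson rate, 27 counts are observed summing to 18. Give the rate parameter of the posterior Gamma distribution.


Conjugate update: Gamma(prior_shape + S, prior_rate + n).
Prior shape = 0.5, prior rate = 0.
Posterior rate = 0 + n = 27

27.0


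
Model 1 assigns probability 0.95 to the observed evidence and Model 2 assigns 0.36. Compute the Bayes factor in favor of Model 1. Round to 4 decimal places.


BF = P(data|M1) / P(data|M2)
= 0.95 / 0.36 = 2.6389

2.6389


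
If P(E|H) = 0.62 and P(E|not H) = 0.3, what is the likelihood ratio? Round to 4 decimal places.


Likelihood ratio = P(E|H) / P(E|not H)
= 0.62 / 0.3
= 2.0667

2.0667


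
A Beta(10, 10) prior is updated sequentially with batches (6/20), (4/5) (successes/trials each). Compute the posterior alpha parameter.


Sequential conjugate updating is equivalent to a single batch update.
Total successes across all batches = 10
alpha_posterior = alpha_prior + total_successes = 10 + 10
= 20

20


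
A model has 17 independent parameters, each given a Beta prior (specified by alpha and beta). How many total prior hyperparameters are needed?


Each Beta prior needs 2 hyperparameters (alpha and beta).
Total = 2 * 17 = 34

34


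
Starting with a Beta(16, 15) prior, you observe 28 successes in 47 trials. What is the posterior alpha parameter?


For a Beta-Binomial conjugate model:
Posterior alpha = prior alpha + number of successes
= 16 + 28 = 44

44


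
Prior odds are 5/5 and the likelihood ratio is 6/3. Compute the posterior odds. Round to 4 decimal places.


Posterior odds = prior odds * likelihood ratio
= (5/5) * (6/3)
= 30 / 15
= 2.0

2.0


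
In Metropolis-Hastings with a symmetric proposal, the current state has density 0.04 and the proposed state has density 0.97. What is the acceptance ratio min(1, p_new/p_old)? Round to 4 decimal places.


Ratio = p_new / p_old = 0.97 / 0.04 = 24.25
Acceptance = min(1, 24.25) = 1.0

1.0


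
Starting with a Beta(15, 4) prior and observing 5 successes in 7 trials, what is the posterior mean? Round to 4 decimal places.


Posterior parameters: alpha = 15 + 5 = 20
beta = 4 + 2 = 6
Posterior mean = alpha / (alpha + beta) = 20 / 26
= 0.7692

0.7692


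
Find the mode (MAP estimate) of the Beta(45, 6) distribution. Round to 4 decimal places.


For Beta(a,b) with a,b > 1:
Mode = (a-1)/(a+b-2) = (45-1)/(51-2)
= 44/49 = 0.898

0.898


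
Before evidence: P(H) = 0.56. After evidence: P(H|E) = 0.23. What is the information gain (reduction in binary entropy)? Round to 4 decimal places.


Prior entropy = 0.9896
Posterior entropy = 0.778
Information gain = 0.9896 - 0.778 = 0.2116

0.2116


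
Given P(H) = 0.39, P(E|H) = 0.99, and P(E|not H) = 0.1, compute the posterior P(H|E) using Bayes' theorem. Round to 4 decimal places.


By Bayes' theorem: P(H|E) = P(E|H)*P(H) / P(E)
P(E) = P(E|H)*P(H) + P(E|not H)*P(not H)
P(E) = 0.99*0.39 + 0.1*0.61 = 0.4471
P(H|E) = 0.99*0.39 / 0.4471 = 0.8636

0.8636


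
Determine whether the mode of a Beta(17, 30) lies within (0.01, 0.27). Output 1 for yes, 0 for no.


First find the mode: (a-1)/(a+b-2) = 0.3556
Is 0.3556 in (0.01, 0.27)? 0

0


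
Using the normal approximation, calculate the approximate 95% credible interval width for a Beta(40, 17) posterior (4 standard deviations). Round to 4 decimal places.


Var(Beta) = 40*17/(57^2 * 58) = 0.0036
SD = 0.0601
Width ~ 4*SD = 0.2403

0.2403


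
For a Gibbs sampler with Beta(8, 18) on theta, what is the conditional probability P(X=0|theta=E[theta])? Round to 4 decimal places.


E[theta] = 8/(8+18) = 0.3077
P(X=0|theta) = 1 - theta = 0.6923

0.6923


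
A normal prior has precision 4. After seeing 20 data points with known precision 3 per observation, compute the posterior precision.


In the conjugate normal model, precisions add:
tau_posterior = tau_prior + n * tau_data
= 4 + 20*3 = 64

64


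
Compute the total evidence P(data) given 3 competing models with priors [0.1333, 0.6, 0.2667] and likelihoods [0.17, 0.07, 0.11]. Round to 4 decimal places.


Marginal likelihood = sum P(model_i) * P(data|model_i)
Model 1: 0.1333 * 0.17 = 0.0227
Model 2: 0.6 * 0.07 = 0.042
Model 3: 0.2667 * 0.11 = 0.0293
Total = 0.094

0.094


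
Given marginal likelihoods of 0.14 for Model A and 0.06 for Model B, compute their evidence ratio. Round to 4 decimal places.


Ratio = ML(A) / ML(B) = 0.14/0.06
= 2.3333

2.3333


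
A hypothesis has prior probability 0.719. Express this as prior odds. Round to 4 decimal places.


Odds = P(H) / P(not H) = 0.719 / 0.281
= 2.5587

2.5587


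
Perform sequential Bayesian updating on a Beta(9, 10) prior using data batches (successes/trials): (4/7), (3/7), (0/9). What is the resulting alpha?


Accumulate successes: 7
Posterior alpha = prior alpha + sum of successes
= 9 + 7 = 16

16


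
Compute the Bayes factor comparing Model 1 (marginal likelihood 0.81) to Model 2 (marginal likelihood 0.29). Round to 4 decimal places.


BF12 = marginal likelihood of M1 / marginal likelihood of M2
= 0.81/0.29
= 2.7931

2.7931


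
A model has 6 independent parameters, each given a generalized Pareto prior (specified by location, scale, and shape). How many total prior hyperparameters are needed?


Each generalized Pareto prior needs 3 hyperparameters (location, scale, and shape).
Total = 3 * 6 = 18

18


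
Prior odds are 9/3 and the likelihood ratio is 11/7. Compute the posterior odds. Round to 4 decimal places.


Posterior odds = prior odds * likelihood ratio
= (9/3) * (11/7)
= 99 / 21
= 4.7143

4.7143


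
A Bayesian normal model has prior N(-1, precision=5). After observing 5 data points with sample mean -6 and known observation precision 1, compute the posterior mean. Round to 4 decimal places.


Posterior mean = (prior_precision * prior_mean + n * data_precision * data_mean) / (prior_precision + n * data_precision)
Numerator = 5*-1 + 5*1*-6 = -35
Denominator = 5 + 5*1 = 10
Posterior mean = -3.5

-3.5


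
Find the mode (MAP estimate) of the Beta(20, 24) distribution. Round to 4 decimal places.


For Beta(a,b) with a,b > 1:
Mode = (a-1)/(a+b-2) = (20-1)/(44-2)
= 19/42 = 0.4524

0.4524


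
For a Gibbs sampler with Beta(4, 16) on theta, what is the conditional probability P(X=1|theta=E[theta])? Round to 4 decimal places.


E[theta] = 4/(4+16) = 0.2
P(X=1|theta) = theta = 0.2

0.2


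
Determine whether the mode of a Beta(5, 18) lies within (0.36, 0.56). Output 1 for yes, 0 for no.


First find the mode: (a-1)/(a+b-2) = 0.1905
Is 0.1905 in (0.36, 0.56)? 0

0


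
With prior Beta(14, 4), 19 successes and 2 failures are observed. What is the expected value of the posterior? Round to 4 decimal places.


Posterior = Beta(33, 6)
E[theta] = alpha/(alpha+beta)
= 33/39 = 0.8462

0.8462


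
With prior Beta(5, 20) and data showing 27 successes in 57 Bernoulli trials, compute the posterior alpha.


Conjugate update: alpha_posterior = alpha_prior + k
= 5 + 27 = 32

32


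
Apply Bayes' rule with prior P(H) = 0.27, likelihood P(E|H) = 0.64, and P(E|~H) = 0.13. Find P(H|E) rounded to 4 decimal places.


Step 1: Compute marginal P(E) = P(E|H)P(H) + P(E|~H)P(~H)
= 0.64*0.27 + 0.13*0.73 = 0.2677
Step 2: P(H|E) = P(E|H)P(H)/P(E) = 0.1728/0.2677
= 0.6455

0.6455


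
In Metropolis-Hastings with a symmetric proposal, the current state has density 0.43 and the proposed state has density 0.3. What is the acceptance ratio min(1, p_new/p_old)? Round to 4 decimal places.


Ratio = p_new / p_old = 0.3 / 0.43 = 0.6977
Acceptance = min(1, 0.6977) = 0.6977

0.6977


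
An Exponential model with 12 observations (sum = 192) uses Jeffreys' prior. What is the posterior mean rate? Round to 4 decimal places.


Posterior Gamma(12, 192)
E[lambda] = 12/192 = 0.0625

0.0625


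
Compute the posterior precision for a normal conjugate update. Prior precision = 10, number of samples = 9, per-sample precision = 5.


tau_post = tau_0 + n * tau
= 10 + 9 * 5 = 55

55


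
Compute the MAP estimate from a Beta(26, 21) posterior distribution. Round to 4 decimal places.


MAP = mode of Beta distribution
= (alpha - 1)/(alpha + beta - 2)
= (26-1)/(26+21-2)
= 25/45 = 0.5556

0.5556


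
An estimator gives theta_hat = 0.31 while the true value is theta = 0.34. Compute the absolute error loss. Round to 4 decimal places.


The absolute error loss is |theta_hat - theta|
= |0.31 - 0.34|
= 0.03

0.03


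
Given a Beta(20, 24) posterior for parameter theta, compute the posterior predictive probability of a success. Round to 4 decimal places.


For a Beta-Bernoulli model, the predictive probability is the mean:
P(success) = 20/(20+24) = 20/44 = 0.4545

0.4545


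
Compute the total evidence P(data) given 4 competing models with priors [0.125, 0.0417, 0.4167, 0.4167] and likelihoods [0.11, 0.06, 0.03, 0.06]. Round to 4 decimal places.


Marginal likelihood = sum P(model_i) * P(data|model_i)
Model 1: 0.125 * 0.11 = 0.0138
Model 2: 0.0417 * 0.06 = 0.0025
Model 3: 0.4167 * 0.03 = 0.0125
Model 4: 0.4167 * 0.06 = 0.025
Total = 0.0538

0.0538


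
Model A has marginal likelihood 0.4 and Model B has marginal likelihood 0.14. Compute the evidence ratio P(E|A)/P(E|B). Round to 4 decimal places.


Evidence ratio = P(E|A) / P(E|B)
= 0.4 / 0.14
= 2.8571

2.8571


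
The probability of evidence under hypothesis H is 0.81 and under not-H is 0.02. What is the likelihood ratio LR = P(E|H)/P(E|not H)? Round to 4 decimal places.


LR = 0.81 / 0.02
= 40.5

40.5


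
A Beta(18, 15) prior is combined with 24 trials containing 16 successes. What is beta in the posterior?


In conjugate updating:
beta_posterior = beta_prior + (n - k)
= 15 + (24 - 16)
= 15 + 8 = 23

23


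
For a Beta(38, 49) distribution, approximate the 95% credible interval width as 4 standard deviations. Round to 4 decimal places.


Variance of Beta(a,b) = ab / ((a+b)^2 * (a+b+1))
= 38*49 / ((87)^2 * 88)
= 0.0028
SD = sqrt(0.0028) = 0.0529
Width = 4 * SD = 0.2115

0.2115


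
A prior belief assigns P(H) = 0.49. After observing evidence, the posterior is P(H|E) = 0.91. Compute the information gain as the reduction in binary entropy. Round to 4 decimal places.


H(prior) = -0.49*log2(0.49) - 0.51*log2(0.51)
= 0.9997
H(post) = -0.91*log2(0.91) - 0.09*log2(0.09)
= 0.4365
IG = 0.9997 - 0.4365 = 0.5632

0.5632


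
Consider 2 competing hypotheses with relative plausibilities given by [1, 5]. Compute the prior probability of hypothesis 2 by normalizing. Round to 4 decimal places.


Sum of weights = 1 + 5 = 6
Normalized prior for H2 = 5 / 6
= 0.8333

0.8333


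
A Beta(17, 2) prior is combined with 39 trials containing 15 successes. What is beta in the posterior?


In conjugate updating:
beta_posterior = beta_prior + (n - k)
= 2 + (39 - 15)
= 2 + 24 = 26

26


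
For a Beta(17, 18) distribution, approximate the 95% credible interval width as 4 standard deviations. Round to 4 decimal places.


Variance of Beta(a,b) = ab / ((a+b)^2 * (a+b+1))
= 17*18 / ((35)^2 * 36)
= 0.0069
SD = sqrt(0.0069) = 0.0833
Width = 4 * SD = 0.3332

0.3332


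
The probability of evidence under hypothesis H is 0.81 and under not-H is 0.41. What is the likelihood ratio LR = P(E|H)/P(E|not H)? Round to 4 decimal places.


LR = 0.81 / 0.41
= 1.9756

1.9756


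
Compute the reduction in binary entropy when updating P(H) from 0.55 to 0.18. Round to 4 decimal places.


H_before = -p*log2(p) - (1-p)*log2(1-p) for p=0.55: 0.9928
H_after for p=0.18: 0.6801
Reduction = 0.9928 - 0.6801 = 0.3127

0.3127


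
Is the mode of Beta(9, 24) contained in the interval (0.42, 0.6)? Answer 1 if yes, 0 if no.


Mode = (a-1)/(a+b-2) = 8/31 = 0.2581
Interval: (0.42, 0.6)
Contains mode? 0

0


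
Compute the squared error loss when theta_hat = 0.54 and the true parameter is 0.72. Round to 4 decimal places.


L = (theta_hat - theta_true)^2
= (0.54 - 0.72)^2
= -0.18^2 = 0.0324

0.0324


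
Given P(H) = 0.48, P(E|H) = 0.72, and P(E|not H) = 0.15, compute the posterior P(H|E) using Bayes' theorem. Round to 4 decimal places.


By Bayes' theorem: P(H|E) = P(E|H)*P(H) / P(E)
P(E) = P(E|H)*P(H) + P(E|not H)*P(not H)
P(E) = 0.72*0.48 + 0.15*0.52 = 0.4236
P(H|E) = 0.72*0.48 / 0.4236 = 0.8159

0.8159


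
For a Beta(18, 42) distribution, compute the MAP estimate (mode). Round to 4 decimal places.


MAP = mode = (a-1)/(a+b-2)
= (18-1)/(18+42-2)
= 17/58 = 0.2931

0.2931


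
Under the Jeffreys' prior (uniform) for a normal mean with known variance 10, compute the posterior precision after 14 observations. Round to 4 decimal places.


Prior precision = 0 (flat prior).
Post. prec. = 0 + n/var = 14/10 = 1.4

1.4


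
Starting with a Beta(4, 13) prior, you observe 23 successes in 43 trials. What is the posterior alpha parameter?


For a Beta-Binomial conjugate model:
Posterior alpha = prior alpha + number of successes
= 4 + 23 = 27

27


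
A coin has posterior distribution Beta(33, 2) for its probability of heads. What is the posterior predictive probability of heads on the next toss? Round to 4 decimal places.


Posterior predictive = E[theta] = alpha/(alpha+beta)
= 33/35
= 0.9429

0.9429


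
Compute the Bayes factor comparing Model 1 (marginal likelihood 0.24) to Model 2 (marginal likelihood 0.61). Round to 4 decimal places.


BF12 = marginal likelihood of M1 / marginal likelihood of M2
= 0.24/0.61
= 0.3934

0.3934


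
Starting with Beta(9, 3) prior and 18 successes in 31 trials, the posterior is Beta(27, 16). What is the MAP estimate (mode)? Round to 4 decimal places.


The mode of Beta(a, b) when a > 1 and b > 1 is (a-1)/(a+b-2)
= (27 - 1) / (27 + 16 - 2)
= 26 / 41
= 0.6341

0.6341


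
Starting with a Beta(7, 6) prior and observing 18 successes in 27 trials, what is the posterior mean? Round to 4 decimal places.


Posterior parameters: alpha = 7 + 18 = 25
beta = 6 + 9 = 15
Posterior mean = alpha / (alpha + beta) = 25 / 40
= 0.625

0.625


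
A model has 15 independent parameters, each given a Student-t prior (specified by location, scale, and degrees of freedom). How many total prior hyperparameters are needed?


Each Student-t prior needs 3 hyperparameters (location, scale, and degrees of freedom).
Total = 3 * 15 = 45

45


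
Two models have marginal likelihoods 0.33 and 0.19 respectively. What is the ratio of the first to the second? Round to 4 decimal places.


Evidence ratio = 0.33 / 0.19
= 1.7368

1.7368


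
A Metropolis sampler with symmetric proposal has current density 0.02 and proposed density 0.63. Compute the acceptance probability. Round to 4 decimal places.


For symmetric proposals, acceptance = min(1, pi(x*)/pi(x))
= min(1, 0.63/0.02)
= min(1, 31.5) = 1.0

1.0


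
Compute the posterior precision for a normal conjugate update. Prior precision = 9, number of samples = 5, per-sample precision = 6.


tau_post = tau_0 + n * tau
= 9 + 5 * 6 = 39

39


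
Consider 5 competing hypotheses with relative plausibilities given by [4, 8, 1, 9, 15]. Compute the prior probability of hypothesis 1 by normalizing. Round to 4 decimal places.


Sum of weights = 4 + 8 + 1 + 9 + 15 = 37
Normalized prior for H1 = 4 / 37
= 0.1081

0.1081


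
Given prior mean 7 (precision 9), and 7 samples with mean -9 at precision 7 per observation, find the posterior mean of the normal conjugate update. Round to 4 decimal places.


The posterior mean is a precision-weighted average of prior and data.
Post. prec. = 9 + 49 = 58
Post. mean = (63 + -441)/58 = -378/58 = -6.5172

-6.5172


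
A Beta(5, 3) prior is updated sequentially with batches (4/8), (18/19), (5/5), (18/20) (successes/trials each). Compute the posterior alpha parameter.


Sequential conjugate updating is equivalent to a single batch update.
Total successes across all batches = 45
alpha_posterior = alpha_prior + total_successes = 5 + 45
= 50

50


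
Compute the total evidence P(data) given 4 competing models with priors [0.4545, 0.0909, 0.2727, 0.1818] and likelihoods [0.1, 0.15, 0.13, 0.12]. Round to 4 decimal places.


Marginal likelihood = sum P(model_i) * P(data|model_i)
Model 1: 0.4545 * 0.1 = 0.0455
Model 2: 0.0909 * 0.15 = 0.0136
Model 3: 0.2727 * 0.13 = 0.0355
Model 4: 0.1818 * 0.12 = 0.0218
Total = 0.1164

0.1164


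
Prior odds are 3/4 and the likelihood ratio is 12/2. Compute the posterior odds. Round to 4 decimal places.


Posterior odds = prior odds * likelihood ratio
= (3/4) * (12/2)
= 36 / 8
= 4.5

4.5


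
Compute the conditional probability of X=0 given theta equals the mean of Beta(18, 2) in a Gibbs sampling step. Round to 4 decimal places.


Mean of Beta(18, 2) = 0.9
P(X=0 | theta=0.9) = 0.1

0.1


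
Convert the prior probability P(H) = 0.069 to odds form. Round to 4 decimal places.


P(not H) = 1 - 0.069 = 0.931
Odds = 0.069 / 0.931 = 0.0741

0.0741


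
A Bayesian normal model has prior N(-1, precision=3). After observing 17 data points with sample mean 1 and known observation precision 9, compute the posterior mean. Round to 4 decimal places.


Posterior mean = (prior_precision * prior_mean + n * data_precision * data_mean) / (prior_precision + n * data_precision)
Numerator = 3*-1 + 17*9*1 = 150
Denominator = 3 + 17*9 = 156
Posterior mean = 0.9615

0.9615


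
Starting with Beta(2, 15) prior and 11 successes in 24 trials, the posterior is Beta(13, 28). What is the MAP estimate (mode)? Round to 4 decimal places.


The mode of Beta(a, b) when a > 1 and b > 1 is (a-1)/(a+b-2)
= (13 - 1) / (13 + 28 - 2)
= 12 / 39
= 0.3077

0.3077


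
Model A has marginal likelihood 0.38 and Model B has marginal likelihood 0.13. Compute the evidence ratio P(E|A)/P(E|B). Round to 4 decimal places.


Evidence ratio = P(E|A) / P(E|B)
= 0.38 / 0.13
= 2.9231

2.9231


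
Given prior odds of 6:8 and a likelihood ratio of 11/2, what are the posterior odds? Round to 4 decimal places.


Posterior odds = prior odds * LR
Prior odds = 6/8 = 0.75
LR = 11/2 = 5.5
Posterior odds = 0.75 * 5.5 = 4.125

4.125


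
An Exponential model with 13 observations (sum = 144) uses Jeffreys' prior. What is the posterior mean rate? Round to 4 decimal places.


Posterior Gamma(13, 144)
E[lambda] = 13/144 = 0.0903

0.0903


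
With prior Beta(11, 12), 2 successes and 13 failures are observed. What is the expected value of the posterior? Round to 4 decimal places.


Posterior = Beta(13, 25)
E[theta] = alpha/(alpha+beta)
= 13/38 = 0.3421

0.3421


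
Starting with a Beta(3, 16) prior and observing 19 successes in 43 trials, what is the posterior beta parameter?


Posterior beta = prior beta + failures
Failures = 43 - 19 = 24
beta_post = 16 + 24 = 40

40


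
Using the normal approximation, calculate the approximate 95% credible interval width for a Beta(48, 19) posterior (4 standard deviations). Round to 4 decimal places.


Var(Beta) = 48*19/(67^2 * 68) = 0.003
SD = 0.0547
Width ~ 4*SD = 0.2186

0.2186


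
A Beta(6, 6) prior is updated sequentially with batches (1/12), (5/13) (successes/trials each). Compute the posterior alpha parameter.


Sequential conjugate updating is equivalent to a single batch update.
Total successes across all batches = 6
alpha_posterior = alpha_prior + total_successes = 6 + 6
= 12

12


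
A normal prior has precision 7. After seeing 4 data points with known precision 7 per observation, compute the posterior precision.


In the conjugate normal model, precisions add:
tau_posterior = tau_prior + n * tau_data
= 7 + 4*7 = 35

35


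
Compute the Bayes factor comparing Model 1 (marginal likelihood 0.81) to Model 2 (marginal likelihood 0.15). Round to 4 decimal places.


BF12 = marginal likelihood of M1 / marginal likelihood of M2
= 0.81/0.15
= 5.4

5.4


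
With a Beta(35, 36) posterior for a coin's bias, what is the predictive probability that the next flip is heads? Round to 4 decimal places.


The predictive probability equals the posterior mean.
P(next = heads) = alpha / (alpha + beta)
= 35 / 71 = 0.493

0.493


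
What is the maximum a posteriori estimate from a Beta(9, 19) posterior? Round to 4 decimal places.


The MAP estimate equals the mode of the distribution.
Mode of Beta(a,b) = (a-1)/(a+b-2)
= 8/26
= 0.3077

0.3077


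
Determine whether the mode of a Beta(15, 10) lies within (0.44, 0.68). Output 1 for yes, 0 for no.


First find the mode: (a-1)/(a+b-2) = 0.6087
Is 0.6087 in (0.44, 0.68)? 1

1


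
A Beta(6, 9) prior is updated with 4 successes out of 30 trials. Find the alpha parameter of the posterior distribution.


In the Beta-Binomial conjugate update:
alpha_post = alpha_prior + successes
= 6 + 4
= 10

10


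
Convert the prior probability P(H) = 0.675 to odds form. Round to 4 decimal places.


P(not H) = 1 - 0.675 = 0.325
Odds = 0.675 / 0.325 = 2.0769

2.0769


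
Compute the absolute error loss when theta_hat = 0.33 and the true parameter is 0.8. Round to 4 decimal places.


L = |theta_hat - theta_true|
= |0.33 - 0.8| = 0.47

0.47


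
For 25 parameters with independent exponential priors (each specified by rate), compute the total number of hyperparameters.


A exponential prior has 1 hyperparameter per parameter.
Total = 25 * 1 = 25

25


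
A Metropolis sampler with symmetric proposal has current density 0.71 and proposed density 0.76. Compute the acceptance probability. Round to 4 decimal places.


For symmetric proposals, acceptance = min(1, pi(x*)/pi(x))
= min(1, 0.76/0.71)
= min(1, 1.0704) = 1.0

1.0


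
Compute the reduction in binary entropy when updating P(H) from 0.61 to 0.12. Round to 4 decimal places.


H_before = -p*log2(p) - (1-p)*log2(1-p) for p=0.61: 0.9648
H_after for p=0.12: 0.5294
Reduction = 0.9648 - 0.5294 = 0.4354

0.4354


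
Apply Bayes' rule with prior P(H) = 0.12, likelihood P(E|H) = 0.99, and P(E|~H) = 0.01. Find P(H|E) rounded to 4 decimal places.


Step 1: Compute marginal P(E) = P(E|H)P(H) + P(E|~H)P(~H)
= 0.99*0.12 + 0.01*0.88 = 0.1276
Step 2: P(H|E) = P(E|H)P(H)/P(E) = 0.1188/0.1276
= 0.931

0.931


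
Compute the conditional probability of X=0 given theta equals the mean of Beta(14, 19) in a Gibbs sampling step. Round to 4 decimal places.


Mean of Beta(14, 19) = 0.4242
P(X=0 | theta=0.4242) = 0.5758

0.5758


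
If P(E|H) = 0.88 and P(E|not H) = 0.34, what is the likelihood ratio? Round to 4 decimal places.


Likelihood ratio = P(E|H) / P(E|not H)
= 0.88 / 0.34
= 2.5882

2.5882


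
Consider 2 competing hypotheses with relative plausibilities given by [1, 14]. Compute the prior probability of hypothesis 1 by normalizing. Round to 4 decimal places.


Sum of weights = 1 + 14 = 15
Normalized prior for H1 = 1 / 15
= 0.0667

0.0667


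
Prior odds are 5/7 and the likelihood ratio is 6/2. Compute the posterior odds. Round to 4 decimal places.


Posterior odds = prior odds * likelihood ratio
= (5/7) * (6/2)
= 30 / 14
= 2.1429

2.1429


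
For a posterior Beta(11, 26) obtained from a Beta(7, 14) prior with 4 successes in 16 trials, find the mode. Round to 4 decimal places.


Mode = (alpha - 1) / (alpha + beta - 2)
= 10 / 35
= 0.2857

0.2857


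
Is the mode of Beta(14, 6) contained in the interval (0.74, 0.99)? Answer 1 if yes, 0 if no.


Mode = (a-1)/(a+b-2) = 13/18 = 0.7222
Interval: (0.74, 0.99)
Contains mode? 0

0


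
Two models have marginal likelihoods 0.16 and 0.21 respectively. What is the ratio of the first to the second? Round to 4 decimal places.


Evidence ratio = 0.16 / 0.21
= 0.7619

0.7619


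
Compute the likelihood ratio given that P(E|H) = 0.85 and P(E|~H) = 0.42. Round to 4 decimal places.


LR = P(E|H) / P(E|~H)
= 0.85 / 0.42 = 2.0238

2.0238


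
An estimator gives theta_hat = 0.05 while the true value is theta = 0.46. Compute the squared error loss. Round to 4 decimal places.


The squared error loss is (theta_hat - theta)^2
= (0.05 - 0.46)^2
= (-0.41)^2 = 0.1681

0.1681
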